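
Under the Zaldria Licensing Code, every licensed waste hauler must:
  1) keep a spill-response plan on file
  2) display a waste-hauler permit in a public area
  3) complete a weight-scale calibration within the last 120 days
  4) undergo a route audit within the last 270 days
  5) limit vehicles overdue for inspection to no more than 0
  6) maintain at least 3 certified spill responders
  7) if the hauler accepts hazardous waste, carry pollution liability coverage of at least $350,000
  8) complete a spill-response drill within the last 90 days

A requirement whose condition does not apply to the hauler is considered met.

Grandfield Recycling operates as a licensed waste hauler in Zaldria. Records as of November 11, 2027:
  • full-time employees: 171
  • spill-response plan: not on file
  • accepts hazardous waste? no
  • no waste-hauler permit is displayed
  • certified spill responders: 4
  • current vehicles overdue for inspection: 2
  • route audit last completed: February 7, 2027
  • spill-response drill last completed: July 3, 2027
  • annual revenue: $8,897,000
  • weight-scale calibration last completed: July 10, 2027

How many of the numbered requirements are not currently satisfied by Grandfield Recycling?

1. spill-response plan absent → not met
2. waste-hauler permit absent → not met
3. weight-scale calibration 124 days ago vs limit 120 → not met
4. route audit 277 days ago vs limit 270 → not met
5. vehicles overdue for inspection 2 > 0 → not met
6. certified spill responders 4 ≥ 3 → met
7. condition 'accepts hazardous waste' does not hold → requirement n/a → met
8. spill-response drill 131 days ago vs limit 90 → not met
Not met: 6 of 8

6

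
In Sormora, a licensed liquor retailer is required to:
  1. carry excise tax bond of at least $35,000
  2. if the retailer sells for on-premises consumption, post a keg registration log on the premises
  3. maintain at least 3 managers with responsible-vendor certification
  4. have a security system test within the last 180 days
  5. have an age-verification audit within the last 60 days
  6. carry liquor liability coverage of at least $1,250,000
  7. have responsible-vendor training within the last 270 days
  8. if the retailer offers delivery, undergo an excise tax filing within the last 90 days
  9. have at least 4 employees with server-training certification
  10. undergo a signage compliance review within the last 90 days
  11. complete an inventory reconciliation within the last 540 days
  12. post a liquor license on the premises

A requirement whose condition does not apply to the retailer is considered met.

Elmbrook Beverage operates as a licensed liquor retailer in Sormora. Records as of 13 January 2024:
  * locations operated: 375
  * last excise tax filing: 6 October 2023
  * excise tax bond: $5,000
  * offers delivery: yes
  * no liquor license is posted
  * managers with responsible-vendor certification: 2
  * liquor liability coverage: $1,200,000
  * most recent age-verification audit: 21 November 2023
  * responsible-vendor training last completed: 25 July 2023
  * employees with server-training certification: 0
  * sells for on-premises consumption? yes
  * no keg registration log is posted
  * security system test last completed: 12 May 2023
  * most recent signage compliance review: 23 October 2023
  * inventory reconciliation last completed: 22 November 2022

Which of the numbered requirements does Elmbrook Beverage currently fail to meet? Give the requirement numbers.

1. excise tax bond $5,000 < $35,000 → not met
2. condition 'sells for on-premises consumption' holds; keg registration log absent → not met
3. managers with responsible-vendor certification 2 < 3 → not met
4. security system test 246 days ago vs limit 180 → not met
5. age-verification audit 53 days ago vs limit 60 → met
6. liquor liability coverage $1,200,000 < $1,250,000 → not met
7. responsible-vendor training 172 days ago vs limit 270 → met
8. condition 'offers delivery' holds; excise tax filing 99 days ago vs limit 90 → not met
9. employees with server-training certification 0 < 4 → not met
10. signage compliance review 82 days ago vs limit 90 → met
11. inventory reconciliation 417 days ago vs limit 540 → met
12. liquor license absent → not met
Not met: 1, 2, 3, 4, 6, 8, 9, 12

1, 2, 3, 4, 6, 8, 9, 12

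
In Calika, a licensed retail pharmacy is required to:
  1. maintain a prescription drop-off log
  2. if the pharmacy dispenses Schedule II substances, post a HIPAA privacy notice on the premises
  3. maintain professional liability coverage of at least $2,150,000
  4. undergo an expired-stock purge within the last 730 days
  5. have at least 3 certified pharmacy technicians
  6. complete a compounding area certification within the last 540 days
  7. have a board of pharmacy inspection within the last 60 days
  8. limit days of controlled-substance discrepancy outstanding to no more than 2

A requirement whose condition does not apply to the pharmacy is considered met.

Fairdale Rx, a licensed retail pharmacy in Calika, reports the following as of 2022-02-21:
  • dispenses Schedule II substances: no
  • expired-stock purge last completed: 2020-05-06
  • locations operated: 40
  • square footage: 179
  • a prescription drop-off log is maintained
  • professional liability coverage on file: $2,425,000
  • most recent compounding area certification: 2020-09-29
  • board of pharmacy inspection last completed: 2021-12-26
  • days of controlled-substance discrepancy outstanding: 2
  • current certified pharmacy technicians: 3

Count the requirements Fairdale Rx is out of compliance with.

0

1. prescription drop-off log present → met
2. condition 'dispenses Schedule II substances' does not hold → requirement n/a → met
3. professional liability coverage $2,425,000 ≥ $2,150,000 → met
4. expired-stock purge 656 days ago vs limit 730 → met
5. certified pharmacy technicians 3 ≥ 3 → met
6. compounding area certification 510 days ago vs limit 540 → met
7. board of pharmacy inspection 57 days ago vs limit 60 → met
8. days of controlled-substance discrepancy outstanding 2 ≤ 2 → met
Not met: 0 of 8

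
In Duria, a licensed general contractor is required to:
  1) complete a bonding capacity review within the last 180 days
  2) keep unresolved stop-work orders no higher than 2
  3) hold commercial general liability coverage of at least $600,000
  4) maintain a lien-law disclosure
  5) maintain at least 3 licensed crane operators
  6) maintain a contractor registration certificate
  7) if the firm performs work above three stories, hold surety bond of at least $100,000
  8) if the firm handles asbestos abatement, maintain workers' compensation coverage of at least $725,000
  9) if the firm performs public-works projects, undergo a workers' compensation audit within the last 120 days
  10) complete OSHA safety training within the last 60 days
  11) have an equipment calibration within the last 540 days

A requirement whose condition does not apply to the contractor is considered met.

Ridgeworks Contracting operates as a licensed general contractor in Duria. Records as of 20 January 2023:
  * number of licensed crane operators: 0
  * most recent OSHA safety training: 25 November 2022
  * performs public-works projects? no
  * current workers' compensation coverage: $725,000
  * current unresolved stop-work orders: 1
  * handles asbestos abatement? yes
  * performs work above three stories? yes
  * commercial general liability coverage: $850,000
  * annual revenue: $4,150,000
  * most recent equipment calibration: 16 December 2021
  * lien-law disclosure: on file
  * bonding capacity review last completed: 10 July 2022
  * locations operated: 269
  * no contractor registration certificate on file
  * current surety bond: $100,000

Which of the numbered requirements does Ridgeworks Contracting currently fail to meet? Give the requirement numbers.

1, 5, 6

1. bonding capacity review 194 days ago vs limit 180 → not met
2. unresolved stop-work orders 1 ≤ 2 → met
3. commercial general liability coverage $850,000 ≥ $600,000 → met
4. lien-law disclosure present → met
5. licensed crane operators 0 < 3 → not met
6. contractor registration certificate absent → not met
7. condition 'performs work above three stories' holds; surety bond $100,000 ≥ $100,000 → met
8. condition 'handles asbestos abatement' holds; workers' compensation coverage $725,000 ≥ $725,000 → met
9. condition 'performs public-works projects' does not hold → requirement n/a → met
10. OSHA safety training 56 days ago vs limit 60 → met
11. equipment calibration 400 days ago vs limit 540 → met
Not met: 1, 5, 6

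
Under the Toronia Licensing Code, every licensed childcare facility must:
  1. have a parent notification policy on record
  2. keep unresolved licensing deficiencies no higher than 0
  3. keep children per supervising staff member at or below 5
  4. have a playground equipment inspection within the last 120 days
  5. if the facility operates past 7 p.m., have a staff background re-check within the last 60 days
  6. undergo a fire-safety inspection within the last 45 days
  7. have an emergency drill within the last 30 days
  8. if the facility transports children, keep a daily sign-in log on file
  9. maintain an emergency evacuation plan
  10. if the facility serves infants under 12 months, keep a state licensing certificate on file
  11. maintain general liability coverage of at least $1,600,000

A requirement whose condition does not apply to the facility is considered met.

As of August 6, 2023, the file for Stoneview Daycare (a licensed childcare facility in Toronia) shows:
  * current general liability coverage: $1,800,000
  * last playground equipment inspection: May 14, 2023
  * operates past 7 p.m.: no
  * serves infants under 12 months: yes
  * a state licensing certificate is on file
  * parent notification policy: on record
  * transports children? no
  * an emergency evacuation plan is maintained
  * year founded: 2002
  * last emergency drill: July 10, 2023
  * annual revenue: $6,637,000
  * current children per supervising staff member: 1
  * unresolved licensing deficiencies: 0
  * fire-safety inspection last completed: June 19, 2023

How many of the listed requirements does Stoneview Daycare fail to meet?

1

1. parent notification policy present → met
2. unresolved licensing deficiencies 0 ≤ 0 → met
3. children per supervising staff member 1 ≤ 5 → met
4. playground equipment inspection 84 days ago vs limit 120 → met
5. condition 'operates past 7 p.m.' does not hold → requirement n/a → met
6. fire-safety inspection 48 days ago vs limit 45 → not met
7. emergency drill 27 days ago vs limit 30 → met
8. condition 'transports children' does not hold → requirement n/a → met
9. emergency evacuation plan present → met
10. condition 'serves infants under 12 months' holds; state licensing certificate present → met
11. general liability coverage $1,800,000 ≥ $1,600,000 → met
Not met: 1 of 11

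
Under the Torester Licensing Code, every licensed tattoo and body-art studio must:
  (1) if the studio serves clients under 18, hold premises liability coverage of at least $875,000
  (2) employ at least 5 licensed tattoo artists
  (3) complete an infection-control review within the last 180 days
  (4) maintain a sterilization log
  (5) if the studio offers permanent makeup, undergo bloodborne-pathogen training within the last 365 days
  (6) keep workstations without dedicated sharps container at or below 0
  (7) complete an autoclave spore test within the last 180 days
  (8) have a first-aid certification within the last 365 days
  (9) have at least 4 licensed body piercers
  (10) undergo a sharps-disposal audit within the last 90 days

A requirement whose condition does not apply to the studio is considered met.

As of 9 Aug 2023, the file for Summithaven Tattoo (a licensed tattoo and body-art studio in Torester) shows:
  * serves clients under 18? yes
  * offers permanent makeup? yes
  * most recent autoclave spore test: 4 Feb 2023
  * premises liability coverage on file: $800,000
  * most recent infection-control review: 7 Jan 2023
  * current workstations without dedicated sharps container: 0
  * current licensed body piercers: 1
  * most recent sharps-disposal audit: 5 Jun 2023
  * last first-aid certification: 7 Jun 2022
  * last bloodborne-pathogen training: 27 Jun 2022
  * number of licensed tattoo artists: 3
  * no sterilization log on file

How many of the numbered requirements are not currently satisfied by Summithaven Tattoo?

1. condition 'serves clients under 18' holds; premises liability coverage $800,000 < $875,000 → not met
2. licensed tattoo artists 3 < 5 → not met
3. infection-control review 214 days ago vs limit 180 → not met
4. sterilization log absent → not met
5. condition 'offers permanent makeup' holds; bloodborne-pathogen training 408 days ago vs limit 365 → not met
6. workstations without dedicated sharps container 0 ≤ 0 → met
7. autoclave spore test 186 days ago vs limit 180 → not met
8. first-aid certification 428 days ago vs limit 365 → not met
9. licensed body piercers 1 < 4 → not met
10. sharps-disposal audit 65 days ago vs limit 90 → met
Not met: 8 of 10

8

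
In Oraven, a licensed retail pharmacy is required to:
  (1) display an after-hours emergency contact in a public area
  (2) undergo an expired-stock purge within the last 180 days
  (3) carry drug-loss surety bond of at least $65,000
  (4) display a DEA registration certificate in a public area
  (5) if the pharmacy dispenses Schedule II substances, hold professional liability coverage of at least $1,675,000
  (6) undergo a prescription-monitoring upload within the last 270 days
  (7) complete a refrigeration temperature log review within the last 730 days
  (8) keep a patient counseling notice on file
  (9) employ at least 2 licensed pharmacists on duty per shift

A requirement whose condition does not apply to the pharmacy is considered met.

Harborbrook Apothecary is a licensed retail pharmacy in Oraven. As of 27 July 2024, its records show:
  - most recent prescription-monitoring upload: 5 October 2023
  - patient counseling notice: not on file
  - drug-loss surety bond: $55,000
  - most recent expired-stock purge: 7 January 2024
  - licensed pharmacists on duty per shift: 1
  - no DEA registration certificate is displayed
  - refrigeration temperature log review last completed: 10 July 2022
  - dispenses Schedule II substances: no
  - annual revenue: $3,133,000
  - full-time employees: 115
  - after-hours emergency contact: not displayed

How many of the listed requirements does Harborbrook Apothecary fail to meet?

1. after-hours emergency contact absent → not met
2. expired-stock purge 202 days ago vs limit 180 → not met
3. drug-loss surety bond $55,000 < $65,000 → not met
4. DEA registration certificate absent → not met
5. condition 'dispenses Schedule II substances' does not hold → requirement n/a → met
6. prescription-monitoring upload 296 days ago vs limit 270 → not met
7. refrigeration temperature log review 748 days ago vs limit 730 → not met
8. patient counseling notice absent → not met
9. licensed pharmacists on duty per shift 1 < 2 → not met
Not met: 8 of 9

8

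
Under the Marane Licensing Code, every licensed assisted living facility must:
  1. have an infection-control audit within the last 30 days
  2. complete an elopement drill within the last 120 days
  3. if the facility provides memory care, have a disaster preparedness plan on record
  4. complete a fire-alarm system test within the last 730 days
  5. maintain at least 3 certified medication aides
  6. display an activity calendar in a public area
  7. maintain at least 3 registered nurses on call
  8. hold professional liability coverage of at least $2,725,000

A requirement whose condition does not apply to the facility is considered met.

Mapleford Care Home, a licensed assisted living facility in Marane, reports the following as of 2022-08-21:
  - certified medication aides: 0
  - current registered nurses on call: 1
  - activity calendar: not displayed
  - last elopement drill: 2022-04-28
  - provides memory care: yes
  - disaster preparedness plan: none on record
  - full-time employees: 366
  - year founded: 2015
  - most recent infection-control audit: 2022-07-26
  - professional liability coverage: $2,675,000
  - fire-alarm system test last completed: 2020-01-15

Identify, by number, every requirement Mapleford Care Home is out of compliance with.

3, 4, 5, 6, 7, 8

1. infection-control audit 26 days ago vs limit 30 → met
2. elopement drill 115 days ago vs limit 120 → met
3. condition 'provides memory care' holds; disaster preparedness plan absent → not met
4. fire-alarm system test 949 days ago vs limit 730 → not met
5. certified medication aides 0 < 3 → not met
6. activity calendar absent → not met
7. registered nurses on call 1 < 3 → not met
8. professional liability coverage $2,675,000 < $2,725,000 → not met
Not met: 3, 4, 5, 6, 7, 8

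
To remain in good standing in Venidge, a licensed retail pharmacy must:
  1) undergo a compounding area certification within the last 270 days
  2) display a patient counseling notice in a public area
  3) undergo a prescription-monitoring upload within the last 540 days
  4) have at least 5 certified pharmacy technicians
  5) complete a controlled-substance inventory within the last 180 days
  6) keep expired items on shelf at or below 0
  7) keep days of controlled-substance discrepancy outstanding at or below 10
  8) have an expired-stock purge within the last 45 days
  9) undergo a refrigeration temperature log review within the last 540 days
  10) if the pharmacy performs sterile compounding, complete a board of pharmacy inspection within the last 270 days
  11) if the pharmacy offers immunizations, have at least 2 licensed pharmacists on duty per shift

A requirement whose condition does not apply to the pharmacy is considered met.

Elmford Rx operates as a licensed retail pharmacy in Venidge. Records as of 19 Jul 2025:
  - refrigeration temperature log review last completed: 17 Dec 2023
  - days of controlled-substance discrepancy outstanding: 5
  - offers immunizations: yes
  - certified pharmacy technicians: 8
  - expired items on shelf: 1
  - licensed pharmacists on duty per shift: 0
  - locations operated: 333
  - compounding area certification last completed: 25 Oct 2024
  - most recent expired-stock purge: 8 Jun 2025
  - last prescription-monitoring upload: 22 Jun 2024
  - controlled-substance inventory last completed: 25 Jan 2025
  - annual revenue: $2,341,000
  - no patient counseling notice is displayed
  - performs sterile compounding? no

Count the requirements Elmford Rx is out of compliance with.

1. compounding area certification 267 days ago vs limit 270 → met
2. patient counseling notice absent → not met
3. prescription-monitoring upload 392 days ago vs limit 540 → met
4. certified pharmacy technicians 8 ≥ 5 → met
5. controlled-substance inventory 175 days ago vs limit 180 → met
6. expired items on shelf 1 > 0 → not met
7. days of controlled-substance discrepancy outstanding 5 ≤ 10 → met
8. expired-stock purge 41 days ago vs limit 45 → met
9. refrigeration temperature log review 580 days ago vs limit 540 → not met
10. condition 'performs sterile compounding' does not hold → requirement n/a → met
11. condition 'offers immunizations' holds; licensed pharmacists on duty per shift 0 < 2 → not met
Not met: 4 of 11

4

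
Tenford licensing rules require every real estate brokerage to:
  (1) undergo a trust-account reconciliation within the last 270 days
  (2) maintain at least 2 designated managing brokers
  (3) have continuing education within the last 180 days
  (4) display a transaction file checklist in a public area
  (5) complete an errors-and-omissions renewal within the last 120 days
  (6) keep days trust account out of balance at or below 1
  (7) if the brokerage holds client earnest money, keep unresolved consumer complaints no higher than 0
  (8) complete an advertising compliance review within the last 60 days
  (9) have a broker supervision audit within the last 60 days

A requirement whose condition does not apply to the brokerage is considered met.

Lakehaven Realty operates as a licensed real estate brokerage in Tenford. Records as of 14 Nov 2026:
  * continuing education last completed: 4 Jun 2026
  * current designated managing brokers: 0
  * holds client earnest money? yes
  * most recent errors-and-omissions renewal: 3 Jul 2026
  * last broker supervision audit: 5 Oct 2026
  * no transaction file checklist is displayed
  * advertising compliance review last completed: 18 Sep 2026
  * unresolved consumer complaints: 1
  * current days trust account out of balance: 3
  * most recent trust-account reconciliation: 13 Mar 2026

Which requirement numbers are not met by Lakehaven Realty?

2, 4, 5, 6, 7

1. trust-account reconciliation 246 days ago vs limit 270 → met
2. designated managing brokers 0 < 2 → not met
3. continuing education 163 days ago vs limit 180 → met
4. transaction file checklist absent → not met
5. errors-and-omissions renewal 134 days ago vs limit 120 → not met
6. days trust account out of balance 3 > 1 → not met
7. condition 'holds client earnest money' holds; unresolved consumer complaints 1 > 0 → not met
8. advertising compliance review 57 days ago vs limit 60 → met
9. broker supervision audit 40 days ago vs limit 60 → met
Not met: 2, 4, 5, 6, 7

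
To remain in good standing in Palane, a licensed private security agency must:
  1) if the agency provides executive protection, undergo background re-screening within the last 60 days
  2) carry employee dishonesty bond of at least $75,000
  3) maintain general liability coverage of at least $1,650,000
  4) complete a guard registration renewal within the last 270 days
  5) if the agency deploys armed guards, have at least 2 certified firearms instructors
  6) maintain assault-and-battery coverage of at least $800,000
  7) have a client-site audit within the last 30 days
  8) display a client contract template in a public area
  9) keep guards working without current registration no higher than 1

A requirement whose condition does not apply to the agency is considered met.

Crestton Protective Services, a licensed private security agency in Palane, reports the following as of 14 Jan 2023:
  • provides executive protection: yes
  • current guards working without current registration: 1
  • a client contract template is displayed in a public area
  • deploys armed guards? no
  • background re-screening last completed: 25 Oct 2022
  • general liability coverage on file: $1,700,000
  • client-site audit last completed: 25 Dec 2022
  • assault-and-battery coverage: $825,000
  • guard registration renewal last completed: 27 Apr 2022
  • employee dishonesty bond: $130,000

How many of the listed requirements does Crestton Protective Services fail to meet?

1. condition 'provides executive protection' holds; background re-screening 81 days ago vs limit 60 → not met
2. employee dishonesty bond $130,000 ≥ $75,000 → met
3. general liability coverage $1,700,000 ≥ $1,650,000 → met
4. guard registration renewal 262 days ago vs limit 270 → met
5. condition 'deploys armed guards' does not hold → requirement n/a → met
6. assault-and-battery coverage $825,000 ≥ $800,000 → met
7. client-site audit 20 days ago vs limit 30 → met
8. client contract template present → met
9. guards working without current registration 1 ≤ 1 → met
Not met: 1 of 9

1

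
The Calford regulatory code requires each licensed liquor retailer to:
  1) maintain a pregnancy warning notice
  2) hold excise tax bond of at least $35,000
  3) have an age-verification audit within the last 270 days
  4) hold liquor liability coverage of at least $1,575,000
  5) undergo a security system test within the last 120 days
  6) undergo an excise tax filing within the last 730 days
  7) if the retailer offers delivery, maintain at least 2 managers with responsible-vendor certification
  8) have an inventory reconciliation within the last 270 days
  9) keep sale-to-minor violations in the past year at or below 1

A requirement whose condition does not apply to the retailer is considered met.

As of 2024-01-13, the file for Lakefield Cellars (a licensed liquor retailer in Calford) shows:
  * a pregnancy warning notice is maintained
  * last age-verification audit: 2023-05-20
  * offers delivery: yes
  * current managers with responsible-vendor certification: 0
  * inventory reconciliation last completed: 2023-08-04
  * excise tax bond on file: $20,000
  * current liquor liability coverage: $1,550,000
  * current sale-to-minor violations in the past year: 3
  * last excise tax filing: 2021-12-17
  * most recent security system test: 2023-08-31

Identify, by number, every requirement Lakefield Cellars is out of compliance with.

1. pregnancy warning notice present → met
2. excise tax bond $20,000 < $35,000 → not met
3. age-verification audit 238 days ago vs limit 270 → met
4. liquor liability coverage $1,550,000 < $1,575,000 → not met
5. security system test 135 days ago vs limit 120 → not met
6. excise tax filing 757 days ago vs limit 730 → not met
7. condition 'offers delivery' holds; managers with responsible-vendor certification 0 < 2 → not met
8. inventory reconciliation 162 days ago vs limit 270 → met
9. sale-to-minor violations in the past year 3 > 1 → not met
Not met: 2, 4, 5, 6, 7, 9

2, 4, 5, 6, 7, 9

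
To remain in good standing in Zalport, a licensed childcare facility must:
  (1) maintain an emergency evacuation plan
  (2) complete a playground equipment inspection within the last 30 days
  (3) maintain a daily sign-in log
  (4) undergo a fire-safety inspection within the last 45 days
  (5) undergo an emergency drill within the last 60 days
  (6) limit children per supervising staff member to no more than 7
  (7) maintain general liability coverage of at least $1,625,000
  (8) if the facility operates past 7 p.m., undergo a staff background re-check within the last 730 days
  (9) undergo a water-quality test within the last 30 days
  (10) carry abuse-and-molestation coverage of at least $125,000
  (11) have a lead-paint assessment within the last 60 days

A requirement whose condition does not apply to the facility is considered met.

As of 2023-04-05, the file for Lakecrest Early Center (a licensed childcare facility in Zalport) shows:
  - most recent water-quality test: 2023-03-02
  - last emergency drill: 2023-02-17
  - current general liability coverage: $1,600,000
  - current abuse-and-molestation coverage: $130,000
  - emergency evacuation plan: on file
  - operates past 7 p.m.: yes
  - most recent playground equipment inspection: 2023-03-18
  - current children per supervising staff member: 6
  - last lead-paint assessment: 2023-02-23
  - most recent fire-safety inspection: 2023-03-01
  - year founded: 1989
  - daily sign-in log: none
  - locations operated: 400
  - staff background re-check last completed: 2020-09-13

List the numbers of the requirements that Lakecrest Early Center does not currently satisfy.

3, 7, 8, 9

1. emergency evacuation plan present → met
2. playground equipment inspection 18 days ago vs limit 30 → met
3. daily sign-in log absent → not met
4. fire-safety inspection 35 days ago vs limit 45 → met
5. emergency drill 47 days ago vs limit 60 → met
6. children per supervising staff member 6 ≤ 7 → met
7. general liability coverage $1,600,000 < $1,625,000 → not met
8. condition 'operates past 7 p.m.' holds; staff background re-check 934 days ago vs limit 730 → not met
9. water-quality test 34 days ago vs limit 30 → not met
10. abuse-and-molestation coverage $130,000 ≥ $125,000 → met
11. lead-paint assessment 41 days ago vs limit 60 → met
Not met: 3, 7, 8, 9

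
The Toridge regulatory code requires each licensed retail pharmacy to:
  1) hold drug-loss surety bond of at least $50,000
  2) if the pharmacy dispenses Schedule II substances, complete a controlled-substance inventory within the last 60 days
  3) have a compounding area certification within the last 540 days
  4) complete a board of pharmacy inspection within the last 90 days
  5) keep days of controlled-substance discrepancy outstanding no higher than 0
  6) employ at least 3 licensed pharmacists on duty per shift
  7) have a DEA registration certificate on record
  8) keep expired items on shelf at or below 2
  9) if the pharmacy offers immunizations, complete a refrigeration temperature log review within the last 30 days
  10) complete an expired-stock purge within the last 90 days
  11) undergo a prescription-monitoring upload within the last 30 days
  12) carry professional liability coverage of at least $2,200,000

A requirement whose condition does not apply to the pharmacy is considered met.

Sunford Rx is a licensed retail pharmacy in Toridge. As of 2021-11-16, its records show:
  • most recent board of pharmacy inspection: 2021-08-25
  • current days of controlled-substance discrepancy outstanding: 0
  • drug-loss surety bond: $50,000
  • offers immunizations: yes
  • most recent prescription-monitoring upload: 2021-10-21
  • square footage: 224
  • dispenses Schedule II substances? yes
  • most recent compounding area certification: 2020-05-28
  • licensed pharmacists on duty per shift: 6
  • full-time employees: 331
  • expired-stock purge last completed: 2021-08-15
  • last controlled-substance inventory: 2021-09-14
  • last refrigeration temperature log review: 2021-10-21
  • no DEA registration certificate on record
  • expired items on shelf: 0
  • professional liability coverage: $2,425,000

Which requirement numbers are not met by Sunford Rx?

1. drug-loss surety bond $50,000 ≥ $50,000 → met
2. condition 'dispenses Schedule II substances' holds; controlled-substance inventory 63 days ago vs limit 60 → not met
3. compounding area certification 537 days ago vs limit 540 → met
4. board of pharmacy inspection 83 days ago vs limit 90 → met
5. days of controlled-substance discrepancy outstanding 0 ≤ 0 → met
6. licensed pharmacists on duty per shift 6 ≥ 3 → met
7. DEA registration certificate absent → not met
8. expired items on shelf 0 ≤ 2 → met
9. condition 'offers immunizations' holds; refrigeration temperature log review 26 days ago vs limit 30 → met
10. expired-stock purge 93 days ago vs limit 90 → not met
11. prescription-monitoring upload 26 days ago vs limit 30 → met
12. professional liability coverage $2,425,000 ≥ $2,200,000 → met
Not met: 2, 7, 10

2, 7, 10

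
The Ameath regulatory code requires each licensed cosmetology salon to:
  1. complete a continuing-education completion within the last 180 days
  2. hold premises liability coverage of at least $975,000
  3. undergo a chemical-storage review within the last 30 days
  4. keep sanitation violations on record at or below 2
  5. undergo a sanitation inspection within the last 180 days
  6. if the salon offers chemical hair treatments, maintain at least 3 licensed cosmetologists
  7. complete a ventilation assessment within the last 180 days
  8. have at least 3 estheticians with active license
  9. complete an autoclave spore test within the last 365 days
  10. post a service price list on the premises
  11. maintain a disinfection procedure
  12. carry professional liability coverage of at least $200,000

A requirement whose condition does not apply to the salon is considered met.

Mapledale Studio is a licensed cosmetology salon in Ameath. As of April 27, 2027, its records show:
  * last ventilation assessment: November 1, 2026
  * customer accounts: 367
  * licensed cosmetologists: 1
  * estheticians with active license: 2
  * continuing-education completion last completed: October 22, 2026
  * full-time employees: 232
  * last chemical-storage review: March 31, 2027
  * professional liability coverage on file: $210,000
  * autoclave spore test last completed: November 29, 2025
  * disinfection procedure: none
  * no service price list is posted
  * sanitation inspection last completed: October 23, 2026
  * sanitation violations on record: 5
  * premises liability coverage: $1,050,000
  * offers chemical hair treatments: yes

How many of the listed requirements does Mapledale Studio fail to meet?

8

1. continuing-education completion 187 days ago vs limit 180 → not met
2. premises liability coverage $1,050,000 ≥ $975,000 → met
3. chemical-storage review 27 days ago vs limit 30 → met
4. sanitation violations on record 5 > 2 → not met
5. sanitation inspection 186 days ago vs limit 180 → not met
6. condition 'offers chemical hair treatments' holds; licensed cosmetologists 1 < 3 → not met
7. ventilation assessment 177 days ago vs limit 180 → met
8. estheticians with active license 2 < 3 → not met
9. autoclave spore test 514 days ago vs limit 365 → not met
10. service price list absent → not met
11. disinfection procedure absent → not met
12. professional liability coverage $210,000 ≥ $200,000 → met
Not met: 8 of 12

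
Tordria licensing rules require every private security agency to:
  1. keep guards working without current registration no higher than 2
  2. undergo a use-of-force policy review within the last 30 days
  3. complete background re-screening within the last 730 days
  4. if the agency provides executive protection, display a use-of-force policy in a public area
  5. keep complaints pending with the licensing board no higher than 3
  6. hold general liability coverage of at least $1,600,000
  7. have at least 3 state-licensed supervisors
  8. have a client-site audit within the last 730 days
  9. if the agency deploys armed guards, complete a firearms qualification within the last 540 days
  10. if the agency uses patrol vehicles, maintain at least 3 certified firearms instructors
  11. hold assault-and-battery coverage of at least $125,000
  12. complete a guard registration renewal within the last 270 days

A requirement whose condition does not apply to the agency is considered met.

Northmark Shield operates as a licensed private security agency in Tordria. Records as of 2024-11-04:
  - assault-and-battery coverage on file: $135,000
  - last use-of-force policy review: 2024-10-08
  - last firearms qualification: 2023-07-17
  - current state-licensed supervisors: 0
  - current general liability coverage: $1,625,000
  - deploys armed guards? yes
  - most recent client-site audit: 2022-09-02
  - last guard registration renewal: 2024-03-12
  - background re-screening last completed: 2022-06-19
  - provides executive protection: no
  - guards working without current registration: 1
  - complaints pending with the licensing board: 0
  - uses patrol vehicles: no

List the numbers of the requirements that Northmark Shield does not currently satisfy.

1. guards working without current registration 1 ≤ 2 → met
2. use-of-force policy review 27 days ago vs limit 30 → met
3. background re-screening 869 days ago vs limit 730 → not met
4. condition 'provides executive protection' does not hold → requirement n/a → met
5. complaints pending with the licensing board 0 ≤ 3 → met
6. general liability coverage $1,625,000 ≥ $1,600,000 → met
7. state-licensed supervisors 0 < 3 → not met
8. client-site audit 794 days ago vs limit 730 → not met
9. condition 'deploys armed guards' holds; firearms qualification 476 days ago vs limit 540 → met
10. condition 'uses patrol vehicles' does not hold → requirement n/a → met
11. assault-and-battery coverage $135,000 ≥ $125,000 → met
12. guard registration renewal 237 days ago vs limit 270 → met
Not met: 3, 7, 8

3, 7, 8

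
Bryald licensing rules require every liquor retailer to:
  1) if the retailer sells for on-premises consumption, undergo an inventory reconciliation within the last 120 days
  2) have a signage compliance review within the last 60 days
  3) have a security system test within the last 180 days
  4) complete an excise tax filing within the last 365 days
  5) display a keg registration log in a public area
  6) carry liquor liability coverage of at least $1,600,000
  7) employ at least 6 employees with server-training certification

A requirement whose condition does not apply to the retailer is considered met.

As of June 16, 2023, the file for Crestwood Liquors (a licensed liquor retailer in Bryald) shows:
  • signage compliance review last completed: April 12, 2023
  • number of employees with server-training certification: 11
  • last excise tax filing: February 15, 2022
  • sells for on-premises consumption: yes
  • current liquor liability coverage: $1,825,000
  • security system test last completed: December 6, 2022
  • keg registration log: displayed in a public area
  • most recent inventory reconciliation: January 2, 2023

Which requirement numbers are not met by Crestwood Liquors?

1, 2, 3, 4

1. condition 'sells for on-premises consumption' holds; inventory reconciliation 165 days ago vs limit 120 → not met
2. signage compliance review 65 days ago vs limit 60 → not met
3. security system test 192 days ago vs limit 180 → not met
4. excise tax filing 486 days ago vs limit 365 → not met
5. keg registration log present → met
6. liquor liability coverage $1,825,000 ≥ $1,600,000 → met
7. employees with server-training certification 11 ≥ 6 → met
Not met: 1, 2, 3, 4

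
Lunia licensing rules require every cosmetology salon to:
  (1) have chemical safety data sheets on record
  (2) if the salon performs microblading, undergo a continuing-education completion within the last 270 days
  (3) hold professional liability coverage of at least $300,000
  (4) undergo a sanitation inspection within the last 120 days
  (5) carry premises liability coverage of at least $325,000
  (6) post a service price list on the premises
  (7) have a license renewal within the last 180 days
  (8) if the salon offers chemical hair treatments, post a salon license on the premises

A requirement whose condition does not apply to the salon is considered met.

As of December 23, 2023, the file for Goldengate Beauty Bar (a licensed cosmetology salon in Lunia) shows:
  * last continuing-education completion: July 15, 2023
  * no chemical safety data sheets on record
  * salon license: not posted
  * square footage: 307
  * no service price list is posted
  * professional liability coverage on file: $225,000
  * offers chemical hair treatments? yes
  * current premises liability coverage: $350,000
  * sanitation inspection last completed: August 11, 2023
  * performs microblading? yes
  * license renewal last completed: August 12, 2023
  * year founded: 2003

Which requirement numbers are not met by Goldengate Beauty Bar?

1, 3, 4, 6, 8

1. chemical safety data sheets absent → not met
2. condition 'performs microblading' holds; continuing-education completion 161 days ago vs limit 270 → met
3. professional liability coverage $225,000 < $300,000 → not met
4. sanitation inspection 134 days ago vs limit 120 → not met
5. premises liability coverage $350,000 ≥ $325,000 → met
6. service price list absent → not met
7. license renewal 133 days ago vs limit 180 → met
8. condition 'offers chemical hair treatments' holds; salon license absent → not met
Not met: 1, 3, 4, 6, 8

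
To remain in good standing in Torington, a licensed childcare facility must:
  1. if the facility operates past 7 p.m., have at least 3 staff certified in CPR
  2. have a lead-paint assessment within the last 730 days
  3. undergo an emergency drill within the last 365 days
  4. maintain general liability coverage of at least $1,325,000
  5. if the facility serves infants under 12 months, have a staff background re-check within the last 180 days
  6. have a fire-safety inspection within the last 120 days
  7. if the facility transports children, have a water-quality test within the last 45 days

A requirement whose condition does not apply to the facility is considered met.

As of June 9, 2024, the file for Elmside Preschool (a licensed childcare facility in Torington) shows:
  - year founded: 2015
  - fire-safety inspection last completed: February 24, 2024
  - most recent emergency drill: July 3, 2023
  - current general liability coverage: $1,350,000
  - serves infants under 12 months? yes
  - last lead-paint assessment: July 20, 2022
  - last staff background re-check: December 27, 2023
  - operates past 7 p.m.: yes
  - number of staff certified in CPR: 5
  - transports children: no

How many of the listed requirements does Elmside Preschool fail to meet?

1. condition 'operates past 7 p.m.' holds; staff certified in CPR 5 ≥ 3 → met
2. lead-paint assessment 690 days ago vs limit 730 → met
3. emergency drill 342 days ago vs limit 365 → met
4. general liability coverage $1,350,000 ≥ $1,325,000 → met
5. condition 'serves infants under 12 months' holds; staff background re-check 165 days ago vs limit 180 → met
6. fire-safety inspection 106 days ago vs limit 120 → met
7. condition 'transports children' does not hold → requirement n/a → met
Not met: 0 of 7

0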